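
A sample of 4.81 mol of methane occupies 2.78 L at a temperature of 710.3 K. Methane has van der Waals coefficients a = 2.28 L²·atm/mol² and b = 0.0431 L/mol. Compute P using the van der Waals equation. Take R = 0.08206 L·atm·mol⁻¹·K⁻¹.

P = nRT/(V − nb) − a n²/V²
nRT/(V − nb) = (4.81)(0.08206)(710.3)/(2.78 − 4.81×0.0431) = 280.36/2.5727 = 108.98 atm
a n²/V² = (2.28)(4.81)²/(2.78)² = 6.8255 atm
P = 108.98 − 6.8255 = 102.2 atm

P ≈ 102.2 atm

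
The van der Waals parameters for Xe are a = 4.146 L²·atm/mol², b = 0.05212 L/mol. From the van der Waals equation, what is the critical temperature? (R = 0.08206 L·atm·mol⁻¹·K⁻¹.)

For a van der Waals gas, T_c = 8a/(27Rb).
T_c = 8×4.146/(27×0.08206×0.05212) = 33.168/0.11548 = 287.2 K

T_c ≈ 287.2 K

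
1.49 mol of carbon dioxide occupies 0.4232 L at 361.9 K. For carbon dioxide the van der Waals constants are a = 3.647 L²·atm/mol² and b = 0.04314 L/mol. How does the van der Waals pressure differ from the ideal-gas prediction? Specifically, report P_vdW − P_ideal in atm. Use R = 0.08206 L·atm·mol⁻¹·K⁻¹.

Ideal: P_ideal = nRT/V = (1.49)(0.08206)(361.9)/0.4232 = 104.559 atm
vdW: P = nRT/(V − nb) − a n²/V² = 44.2493/0.358921 − 8.09670/0.179098 = 123.284 − 45.2082 = 78.076 atm
ΔP = 78.076 − 104.559 = -26.48 atm

ΔP ≈ -26.48 atm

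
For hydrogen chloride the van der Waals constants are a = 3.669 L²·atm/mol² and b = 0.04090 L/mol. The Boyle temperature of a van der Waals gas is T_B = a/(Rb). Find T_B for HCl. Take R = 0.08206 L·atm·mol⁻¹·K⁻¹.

For a van der Waals gas the second virial coefficient B₂ = b − a/(RT) vanishes at T_B = a/(Rb).
T_B = 3.669/(0.08206×0.04090) = 3.669/0.0033563 = 1093 K

T_B ≈ 1093 K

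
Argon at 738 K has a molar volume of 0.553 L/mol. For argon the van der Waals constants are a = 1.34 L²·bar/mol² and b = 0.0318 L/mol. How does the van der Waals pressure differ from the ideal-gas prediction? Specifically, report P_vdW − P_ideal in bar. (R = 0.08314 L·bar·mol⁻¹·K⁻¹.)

Ideal: P_ideal = RT/V_m = (0.08314)(738)/0.553 = 110.954 bar
vdW: P = RT/(V_m − b) − a/V_m² = 61.3573/0.521200 − 1.34/0.305809 = 117.723 − 4.38182 = 113.341 bar
ΔP = 113.341 − 110.954 = 2.39 bar

ΔP ≈ 2.39 bar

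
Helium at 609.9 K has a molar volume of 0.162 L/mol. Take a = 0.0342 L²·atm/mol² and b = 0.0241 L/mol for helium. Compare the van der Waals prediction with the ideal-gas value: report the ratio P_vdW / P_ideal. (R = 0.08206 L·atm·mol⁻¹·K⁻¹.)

Ideal: P_ideal = RT/V_m = (0.08206)(609.9)/0.162 = 308.941 atm
vdW: P = RT/(V_m − b) − a/V_m² = 50.0484/0.137900 − 0.0342/0.0262440 = 362.933 − 1.30316 = 361.630 atm
Ratio = 361.630/308.941 = 1.171

P_vdW / P_ideal ≈ 1.171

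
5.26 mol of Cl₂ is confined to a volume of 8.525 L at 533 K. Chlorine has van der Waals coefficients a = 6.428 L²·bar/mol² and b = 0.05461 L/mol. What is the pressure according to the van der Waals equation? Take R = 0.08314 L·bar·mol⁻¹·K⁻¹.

P = nRT/(V − nb) − a n²/V²
nRT/(V − nb) = (5.26)(0.08314)(533)/(8.525 − 5.26×0.05461) = 233.09/8.2378 = 28.295 bar
a n²/V² = (6.428)(5.26)²/(8.525)² = 2.4471 bar
P = 28.295 − 2.4471 = 25.85 bar

P ≈ 25.85 bar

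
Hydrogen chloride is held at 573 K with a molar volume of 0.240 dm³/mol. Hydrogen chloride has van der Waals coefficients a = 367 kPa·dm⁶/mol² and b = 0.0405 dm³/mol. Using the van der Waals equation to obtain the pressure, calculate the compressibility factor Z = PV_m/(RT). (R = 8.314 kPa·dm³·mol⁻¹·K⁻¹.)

P = RT/(V_m − b) − a/V_m² = (8.314)(573)/(0.240 − 0.0405) − 367/(0.240)²
  = 4763.9/0.19950 − 6371.5 = 23879 − 6371.5 = 17508 kPa
Z = PV_m/(RT) = (17508)(0.240)/((8.314)(573)) = 4201.9/4763.9 = 0.8820

Z ≈ 0.8820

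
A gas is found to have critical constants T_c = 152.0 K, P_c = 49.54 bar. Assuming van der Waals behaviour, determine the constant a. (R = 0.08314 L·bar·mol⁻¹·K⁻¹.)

a ≈ 1.360 L²·bar/mol²

From T_c = 8a/(27Rb) and P_c = a/(27b²): a = 27 R² T_c²/(64 P_c).
a = 27×(0.08314)²×(152.0)²/(64×49.54) = 4311.9/3170.6 = 1.360 L²·bar/mol²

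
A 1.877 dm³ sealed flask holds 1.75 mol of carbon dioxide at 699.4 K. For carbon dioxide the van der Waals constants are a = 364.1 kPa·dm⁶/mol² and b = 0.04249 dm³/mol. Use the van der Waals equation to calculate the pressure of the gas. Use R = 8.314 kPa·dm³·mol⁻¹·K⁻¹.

P ≈ 5329 kPa

P = nRT/(V − nb) − a n²/V²
nRT/(V − nb) = (1.75)(8.314)(699.4)/(1.877 − 1.75×0.04249) = 10176/1.8026 = 5645.2 kPa
a n²/V² = (364.1)(1.75)²/(1.877)² = 316.50 kPa
P = 5645.2 − 316.50 = 5329 kPa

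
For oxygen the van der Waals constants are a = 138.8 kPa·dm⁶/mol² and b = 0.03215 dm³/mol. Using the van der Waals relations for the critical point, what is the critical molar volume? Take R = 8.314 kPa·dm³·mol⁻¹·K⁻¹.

For a van der Waals gas, V_m,c = 3b.
V_m,c = 3×0.03215 = 0.09645 dm³/mol

V_m,c ≈ 0.09645 dm³/mol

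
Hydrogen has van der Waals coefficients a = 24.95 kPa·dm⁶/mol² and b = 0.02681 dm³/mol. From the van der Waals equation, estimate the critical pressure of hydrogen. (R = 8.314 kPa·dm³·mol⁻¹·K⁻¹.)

For a van der Waals gas, P_c = a/(27b²).
P_c = 24.95/(27×(0.02681)²) = 24.95/0.019407 = 1286 kPa

P_c ≈ 1286 kPa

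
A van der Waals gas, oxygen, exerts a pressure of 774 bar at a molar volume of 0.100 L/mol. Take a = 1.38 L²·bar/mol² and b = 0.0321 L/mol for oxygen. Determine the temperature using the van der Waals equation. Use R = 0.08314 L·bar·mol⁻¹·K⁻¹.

T = (P + a/V_m²)(V_m − b)/R
P + a/V_m² = 774 + 1.38/(0.100)² = 912.00 bar
V_m − b = 0.100 − 0.0321 = 0.067900 L/mol
T = (912.00)(0.067900)/0.08314 = 744.8 K

T ≈ 744.8 K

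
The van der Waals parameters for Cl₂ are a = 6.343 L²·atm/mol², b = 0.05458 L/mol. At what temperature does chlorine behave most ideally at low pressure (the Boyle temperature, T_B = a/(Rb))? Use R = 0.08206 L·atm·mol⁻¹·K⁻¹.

For a van der Waals gas the second virial coefficient B₂ = b − a/(RT) vanishes at T_B = a/(Rb).
T_B = 6.343/(0.08206×0.05458) = 6.343/0.0044788 = 1416 K

T_B ≈ 1416 K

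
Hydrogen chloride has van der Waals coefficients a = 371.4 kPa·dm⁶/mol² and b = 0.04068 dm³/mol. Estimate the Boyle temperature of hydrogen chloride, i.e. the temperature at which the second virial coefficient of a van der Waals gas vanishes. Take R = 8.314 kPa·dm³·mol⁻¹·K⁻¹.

T_B ≈ 1098 K

For a van der Waals gas the second virial coefficient B₂ = b − a/(RT) vanishes at T_B = a/(Rb).
T_B = 371.4/(8.314×0.04068) = 371.4/0.33821 = 1098 K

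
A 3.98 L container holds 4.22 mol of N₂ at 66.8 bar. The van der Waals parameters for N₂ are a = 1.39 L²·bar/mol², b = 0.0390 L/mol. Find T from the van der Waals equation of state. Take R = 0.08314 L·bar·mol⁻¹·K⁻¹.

T ≈ 743.4 K

T = (P + a n²/V²)(V − nb)/(nR)
P + a n²/V² = 66.8 + (1.39)(4.22)²/(3.98)² = 68.363 bar
V − nb = 3.98 − (4.22)(0.0390) = 3.8154 L
T = (68.363)(3.8154)/((4.22)(0.08314)) = 743.4 K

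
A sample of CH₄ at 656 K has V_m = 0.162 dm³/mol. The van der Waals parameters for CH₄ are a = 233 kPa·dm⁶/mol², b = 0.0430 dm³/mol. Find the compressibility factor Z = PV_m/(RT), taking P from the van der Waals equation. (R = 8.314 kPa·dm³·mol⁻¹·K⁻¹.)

P = RT/(V_m − b) − a/V_m² = (8.314)(656)/(0.162 − 0.0430) − 233/(0.162)²
  = 5454.0/0.11900 − 8878.2 = 45832 − 8878.2 = 36954 kPa
Z = PV_m/(RT) = (36954)(0.162)/((8.314)(656)) = 5986.5/5454.0 = 1.098

Z ≈ 1.098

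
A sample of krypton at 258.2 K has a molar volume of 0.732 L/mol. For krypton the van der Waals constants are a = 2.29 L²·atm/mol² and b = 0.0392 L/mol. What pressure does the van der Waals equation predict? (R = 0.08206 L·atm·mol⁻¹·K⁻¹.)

P = RT/(V_m − b) − a/V_m²
RT/(V_m − b) = (0.08206)(258.2)/(0.732 − 0.0392) = 21.188/0.69280 = 30.583 atm
a/V_m² = 2.29/(0.732)² = 4.2738 atm
P = 30.583 − 4.2738 = 26.31 atm

P ≈ 26.31 atm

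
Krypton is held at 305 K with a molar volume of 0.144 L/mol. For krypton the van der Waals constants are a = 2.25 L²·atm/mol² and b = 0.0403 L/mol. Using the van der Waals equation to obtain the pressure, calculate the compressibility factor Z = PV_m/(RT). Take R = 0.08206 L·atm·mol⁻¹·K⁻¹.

Z ≈ 0.7643

P = RT/(V_m − b) − a/V_m² = (0.08206)(305)/(0.144 − 0.0403) − 2.25/(0.144)²
  = 25.028/0.10370 − 108.51 = 241.35 − 108.51 = 132.84 atm
Z = PV_m/(RT) = (132.84)(0.144)/((0.08206)(305)) = 19.129/25.028 = 0.7643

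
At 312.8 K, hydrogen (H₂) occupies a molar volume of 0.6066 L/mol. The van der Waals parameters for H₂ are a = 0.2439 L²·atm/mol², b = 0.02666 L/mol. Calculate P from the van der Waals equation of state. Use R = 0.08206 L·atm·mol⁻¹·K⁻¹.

P ≈ 43.60 atm

P = RT/(V_m − b) − a/V_m²
RT/(V_m − b) = (0.08206)(312.8)/(0.6066 − 0.02666) = 25.668/0.57994 = 44.260 atm
a/V_m² = 0.2439/(0.6066)² = 0.66284 atm
P = 44.260 − 0.66284 = 43.60 atm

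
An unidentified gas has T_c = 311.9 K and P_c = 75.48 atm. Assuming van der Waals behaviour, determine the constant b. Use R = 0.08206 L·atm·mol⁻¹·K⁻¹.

From T_c = 8a/(27Rb) and P_c = a/(27b²): b = R T_c/(8 P_c).
b = (0.08206)(311.9)/(8×75.48) = 25.595/603.84 = 0.04239 L/mol

b ≈ 0.04239 L/mol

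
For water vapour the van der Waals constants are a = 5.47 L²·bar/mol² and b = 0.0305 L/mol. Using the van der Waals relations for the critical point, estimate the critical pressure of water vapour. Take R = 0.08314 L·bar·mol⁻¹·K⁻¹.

P_c ≈ 217.8 bar

For a van der Waals gas, P_c = a/(27b²).
P_c = 5.47/(27×(0.0305)²) = 5.47/0.025117 = 217.8 bar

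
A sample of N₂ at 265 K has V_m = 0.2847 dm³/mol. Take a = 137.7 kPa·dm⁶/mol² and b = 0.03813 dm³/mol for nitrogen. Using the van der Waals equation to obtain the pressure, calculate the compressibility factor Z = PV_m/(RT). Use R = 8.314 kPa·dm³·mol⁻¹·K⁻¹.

P = RT/(V_m − b) − a/V_m² = (8.314)(265)/(0.2847 − 0.03813) − 137.7/(0.2847)²
  = 2203.2/0.24657 − 1698.9 = 8935.4 − 1698.9 = 7236.5 kPa
Z = PV_m/(RT) = (7236.5)(0.2847)/((8.314)(265)) = 2060.2/2203.2 = 0.9351

Z ≈ 0.9351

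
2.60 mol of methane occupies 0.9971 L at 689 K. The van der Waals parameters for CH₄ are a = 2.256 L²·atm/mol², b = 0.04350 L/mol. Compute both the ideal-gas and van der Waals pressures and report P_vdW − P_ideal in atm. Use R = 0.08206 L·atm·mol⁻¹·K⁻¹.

Ideal: P_ideal = nRT/V = (2.60)(0.08206)(689)/0.9971 = 147.430 atm
vdW: P = nRT/(V − nb) − a n²/V² = 147.002/0.884000 − 15.2506/0.994208 = 166.292 − 15.3394 = 150.953 atm
ΔP = 150.953 − 147.430 = 3.52 atm

ΔP ≈ 3.52 atm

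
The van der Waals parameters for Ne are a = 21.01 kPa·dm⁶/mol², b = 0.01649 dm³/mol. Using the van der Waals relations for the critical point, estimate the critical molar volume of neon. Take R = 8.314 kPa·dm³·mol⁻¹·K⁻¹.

V_m,c ≈ 0.04947 dm³/mol

For a van der Waals gas, V_m,c = 3b.
V_m,c = 3×0.01649 = 0.04947 dm³/mol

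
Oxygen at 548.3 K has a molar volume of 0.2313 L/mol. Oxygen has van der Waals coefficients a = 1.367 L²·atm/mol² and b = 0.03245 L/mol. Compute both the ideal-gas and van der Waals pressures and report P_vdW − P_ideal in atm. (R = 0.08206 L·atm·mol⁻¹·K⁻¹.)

ΔP ≈ 6.19 atm

Ideal: P_ideal = RT/V_m = (0.08206)(548.3)/0.2313 = 194.524 atm
vdW: P = RT/(V_m − b) − a/V_m² = 44.9935/0.198850 − 1.367/0.0534997 = 226.269 − 25.5515 = 200.718 atm
ΔP = 200.718 − 194.524 = 6.19 atm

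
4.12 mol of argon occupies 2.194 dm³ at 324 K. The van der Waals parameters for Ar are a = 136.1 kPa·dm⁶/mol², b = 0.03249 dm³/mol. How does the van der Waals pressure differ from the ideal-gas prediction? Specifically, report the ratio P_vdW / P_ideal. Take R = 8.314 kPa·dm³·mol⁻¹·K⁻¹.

Ideal: P_ideal = nRT/V = (4.12)(8.314)(324)/2.194 = 5058.43 kPa
vdW: P = nRT/(V − nb) − a n²/V² = 11098.2/2.06014 − 2310.22/4.81364 = 5387.11 − 479.932 = 4907.18 kPa
Ratio = 4907.18/5058.43 = 0.9701

P_vdW / P_ideal ≈ 0.9701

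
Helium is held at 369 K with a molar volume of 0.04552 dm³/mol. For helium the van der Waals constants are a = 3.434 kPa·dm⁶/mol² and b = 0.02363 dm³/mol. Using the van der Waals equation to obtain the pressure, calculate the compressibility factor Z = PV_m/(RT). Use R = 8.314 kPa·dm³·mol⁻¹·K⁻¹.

Z ≈ 2.055

P = RT/(V_m − b) − a/V_m² = (8.314)(369)/(0.04552 − 0.02363) − 3.434/(0.04552)²
  = 3067.9/0.021890 − 1657.3 = 140151 − 1657.3 = 138494 kPa
Z = PV_m/(RT) = (138494)(0.04552)/((8.314)(369)) = 6304.2/3067.9 = 2.055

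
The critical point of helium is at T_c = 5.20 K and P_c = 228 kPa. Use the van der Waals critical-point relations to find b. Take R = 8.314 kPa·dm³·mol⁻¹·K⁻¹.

From T_c = 8a/(27Rb) and P_c = a/(27b²): b = R T_c/(8 P_c).
b = (8.314)(5.20)/(8×228) = 43.233/1824.0 = 0.02370 dm³/mol

b ≈ 0.02370 dm³/mol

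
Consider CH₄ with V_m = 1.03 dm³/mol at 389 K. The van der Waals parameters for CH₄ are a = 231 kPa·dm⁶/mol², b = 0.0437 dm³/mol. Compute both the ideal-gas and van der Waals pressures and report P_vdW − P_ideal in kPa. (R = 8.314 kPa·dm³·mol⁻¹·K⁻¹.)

Ideal: P_ideal = RT/V_m = (8.314)(389)/1.03 = 3139.95 kPa
vdW: P = RT/(V_m − b) − a/V_m² = 3234.15/0.986300 − 231/1.06090 = 3279.07 − 217.740 = 3061.33 kPa
ΔP = 3061.33 − 3139.95 = -78.6 kPa

ΔP ≈ -78.6 kPa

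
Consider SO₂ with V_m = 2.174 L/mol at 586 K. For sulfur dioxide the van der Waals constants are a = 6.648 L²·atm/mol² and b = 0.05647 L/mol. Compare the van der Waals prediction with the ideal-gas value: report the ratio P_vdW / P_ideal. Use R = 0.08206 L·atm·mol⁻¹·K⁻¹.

Ideal: P_ideal = RT/V_m = (0.08206)(586)/2.174 = 22.1192 atm
vdW: P = RT/(V_m − b) − a/V_m² = 48.0872/2.11753 − 6.648/4.72628 = 22.7091 − 1.40660 = 21.3025 atm
Ratio = 21.3025/22.1192 = 0.9631

P_vdW / P_ideal ≈ 0.9631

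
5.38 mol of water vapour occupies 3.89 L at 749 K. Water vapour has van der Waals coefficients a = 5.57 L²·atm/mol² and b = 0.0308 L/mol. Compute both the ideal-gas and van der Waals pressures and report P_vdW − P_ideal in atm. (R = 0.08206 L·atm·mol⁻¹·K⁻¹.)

Ideal: P_ideal = nRT/V = (5.38)(0.08206)(749)/3.89 = 85.0053 atm
vdW: P = nRT/(V − nb) − a n²/V² = 330.671/3.72430 − 161.220/15.1321 = 88.7874 − 10.6542 = 78.1332 atm
ΔP = 78.1332 − 85.0053 = -6.872 atm

ΔP ≈ -6.872 atm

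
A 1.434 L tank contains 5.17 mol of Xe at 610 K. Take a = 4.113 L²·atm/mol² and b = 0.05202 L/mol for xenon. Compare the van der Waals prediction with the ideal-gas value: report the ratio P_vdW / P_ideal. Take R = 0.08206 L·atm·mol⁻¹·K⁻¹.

P_vdW / P_ideal ≈ 0.9346

Ideal: P_ideal = nRT/V = (5.17)(0.08206)(610)/1.434 = 180.469 atm
vdW: P = nRT/(V − nb) − a n²/V² = 258.793/1.16506 − 109.936/2.05636 = 222.128 − 53.4615 = 168.667 atm
Ratio = 168.667/180.469 = 0.9346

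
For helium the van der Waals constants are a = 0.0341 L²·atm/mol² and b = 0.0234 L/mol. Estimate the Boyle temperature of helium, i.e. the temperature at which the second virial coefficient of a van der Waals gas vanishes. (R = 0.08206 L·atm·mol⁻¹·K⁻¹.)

For a van der Waals gas the second virial coefficient B₂ = b − a/(RT) vanishes at T_B = a/(Rb).
T_B = 0.0341/(0.08206×0.0234) = 0.0341/0.0019202 = 17.76 K

T_B ≈ 17.76 K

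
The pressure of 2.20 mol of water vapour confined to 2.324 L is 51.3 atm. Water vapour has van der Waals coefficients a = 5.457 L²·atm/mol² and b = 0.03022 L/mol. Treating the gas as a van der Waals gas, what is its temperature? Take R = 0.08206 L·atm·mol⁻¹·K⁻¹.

T ≈ 702.6 K

T = (P + a n²/V²)(V − nb)/(nR)
P + a n²/V² = 51.3 + (5.457)(2.20)²/(2.324)² = 56.190 atm
V − nb = 2.324 − (2.20)(0.03022) = 2.2575 L
T = (56.190)(2.2575)/((2.20)(0.08206)) = 702.6 K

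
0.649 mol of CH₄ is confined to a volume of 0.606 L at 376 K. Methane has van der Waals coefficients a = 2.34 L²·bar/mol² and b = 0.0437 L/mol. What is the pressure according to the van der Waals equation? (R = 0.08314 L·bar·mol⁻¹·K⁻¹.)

P = nRT/(V − nb) − a n²/V²
nRT/(V − nb) = (0.649)(0.08314)(376)/(0.606 − 0.649×0.0437) = 20.288/0.57764 = 35.122 bar
a n²/V² = (2.34)(0.649)²/(0.606)² = 2.6839 bar
P = 35.122 − 2.6839 = 32.44 bar

P ≈ 32.44 bar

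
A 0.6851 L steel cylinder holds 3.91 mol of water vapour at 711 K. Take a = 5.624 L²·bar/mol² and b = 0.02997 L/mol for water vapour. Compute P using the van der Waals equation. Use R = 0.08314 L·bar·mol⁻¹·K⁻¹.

P ≈ 223.8 bar

P = nRT/(V − nb) − a n²/V²
nRT/(V − nb) = (3.91)(0.08314)(711)/(0.6851 − 3.91×0.02997) = 231.13/0.56792 = 406.98 bar
a n²/V² = (5.624)(3.91)²/(0.6851)² = 183.19 bar
P = 406.98 − 183.19 = 223.8 bar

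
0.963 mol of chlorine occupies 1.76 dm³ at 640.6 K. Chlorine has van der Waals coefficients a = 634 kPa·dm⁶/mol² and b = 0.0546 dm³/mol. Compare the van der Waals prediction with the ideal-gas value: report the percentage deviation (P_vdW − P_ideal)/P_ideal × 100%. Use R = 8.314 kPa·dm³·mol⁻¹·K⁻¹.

-3.43 %

Ideal: P_ideal = nRT/V = (0.963)(8.314)(640.6)/1.76 = 2914.14 kPa
vdW: P = nRT/(V − nb) − a n²/V² = 5128.89/1.70742 − 587.952/3.09760 = 3003.88 − 189.809 = 2814.07 kPa
% deviation = (2814.07 − 2914.14)/2914.14 × 100% = -3.43%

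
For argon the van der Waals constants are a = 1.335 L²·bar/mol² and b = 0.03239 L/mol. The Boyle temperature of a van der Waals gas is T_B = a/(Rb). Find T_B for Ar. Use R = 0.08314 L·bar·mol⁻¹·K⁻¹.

T_B ≈ 495.7 K

For a van der Waals gas the second virial coefficient B₂ = b − a/(RT) vanishes at T_B = a/(Rb).
T_B = 1.335/(0.08314×0.03239) = 1.335/0.0026929 = 495.7 K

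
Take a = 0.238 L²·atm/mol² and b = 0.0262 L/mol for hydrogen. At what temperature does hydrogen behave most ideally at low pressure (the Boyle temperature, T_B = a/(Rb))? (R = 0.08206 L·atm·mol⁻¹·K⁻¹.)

For a van der Waals gas the second virial coefficient B₂ = b − a/(RT) vanishes at T_B = a/(Rb).
T_B = 0.238/(0.08206×0.0262) = 0.238/0.0021500 = 110.7 K

T_B ≈ 110.7 K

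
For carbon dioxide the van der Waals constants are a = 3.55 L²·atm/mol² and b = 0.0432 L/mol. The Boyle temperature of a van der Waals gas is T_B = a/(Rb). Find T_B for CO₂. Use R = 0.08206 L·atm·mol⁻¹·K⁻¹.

For a van der Waals gas the second virial coefficient B₂ = b − a/(RT) vanishes at T_B = a/(Rb).
T_B = 3.55/(0.08206×0.0432) = 3.55/0.0035450 = 1001 K

T_B ≈ 1001 K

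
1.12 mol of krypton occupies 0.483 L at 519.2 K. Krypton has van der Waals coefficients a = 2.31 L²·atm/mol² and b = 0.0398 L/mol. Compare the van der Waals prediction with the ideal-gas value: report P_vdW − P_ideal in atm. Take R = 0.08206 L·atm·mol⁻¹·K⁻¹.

ΔP ≈ -2.38 atm

Ideal: P_ideal = nRT/V = (1.12)(0.08206)(519.2)/0.483 = 98.7955 atm
vdW: P = nRT/(V − nb) − a n²/V² = 47.7182/0.438424 − 2.89766/0.233289 = 108.840 − 12.4209 = 96.419 atm
ΔP = 96.419 − 98.7955 = -2.38 atm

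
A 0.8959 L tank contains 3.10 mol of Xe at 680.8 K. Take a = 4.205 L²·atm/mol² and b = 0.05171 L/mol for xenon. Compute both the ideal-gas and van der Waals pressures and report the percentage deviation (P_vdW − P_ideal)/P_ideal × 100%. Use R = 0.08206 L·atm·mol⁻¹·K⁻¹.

Ideal: P_ideal = nRT/V = (3.10)(0.08206)(680.8)/0.8959 = 193.310 atm
vdW: P = nRT/(V − nb) − a n²/V² = 173.186/0.735599 − 40.4101/0.802637 = 235.435 − 50.3467 = 185.088 atm
% deviation = (185.088 − 193.310)/193.310 × 100% = -4.25%

-4.25 %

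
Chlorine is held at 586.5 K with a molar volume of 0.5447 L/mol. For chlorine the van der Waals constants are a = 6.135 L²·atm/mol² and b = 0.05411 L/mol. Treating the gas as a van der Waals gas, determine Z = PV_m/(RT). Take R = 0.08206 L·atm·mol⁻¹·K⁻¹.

P = RT/(V_m − b) − a/V_m² = (0.08206)(586.5)/(0.5447 − 0.05411) − 6.135/(0.5447)²
  = 48.128/0.49059 − 20.678 = 98.102 − 20.678 = 77.424 atm
Z = PV_m/(RT) = (77.424)(0.5447)/((0.08206)(586.5)) = 42.173/48.128 = 0.8763

Z ≈ 0.8763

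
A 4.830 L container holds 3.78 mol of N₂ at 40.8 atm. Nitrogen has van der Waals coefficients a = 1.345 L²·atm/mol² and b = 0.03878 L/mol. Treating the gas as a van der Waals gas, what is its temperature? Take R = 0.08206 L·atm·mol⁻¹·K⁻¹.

T = (P + a n²/V²)(V − nb)/(nR)
P + a n²/V² = 40.8 + (1.345)(3.78)²/(4.830)² = 41.624 atm
V − nb = 4.830 − (3.78)(0.03878) = 4.6834 L
T = (41.624)(4.6834)/((3.78)(0.08206)) = 628.5 K

T ≈ 628.5 K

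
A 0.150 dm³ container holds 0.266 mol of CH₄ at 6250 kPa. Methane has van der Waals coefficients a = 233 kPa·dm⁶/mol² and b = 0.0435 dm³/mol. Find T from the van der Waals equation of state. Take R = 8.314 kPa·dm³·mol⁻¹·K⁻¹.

T ≈ 437.1 K

T = (P + a n²/V²)(V − nb)/(nR)
P + a n²/V² = 6250 + (233)(0.266)²/(0.150)² = 6982.7 kPa
V − nb = 0.150 − (0.266)(0.0435) = 0.13843 dm³
T = (6982.7)(0.13843)/((0.266)(8.314)) = 437.1 K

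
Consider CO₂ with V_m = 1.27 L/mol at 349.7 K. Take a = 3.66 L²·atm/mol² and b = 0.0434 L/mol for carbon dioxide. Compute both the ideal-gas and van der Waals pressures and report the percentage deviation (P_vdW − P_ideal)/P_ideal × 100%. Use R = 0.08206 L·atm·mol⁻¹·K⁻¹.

-6.50 %

Ideal: P_ideal = RT/V_m = (0.08206)(349.7)/1.27 = 22.5956 atm
vdW: P = RT/(V_m − b) − a/V_m² = 28.6964/1.22660 − 3.66/1.61290 = 23.3951 − 2.26920 = 21.1259 atm
% deviation = (21.1259 − 22.5956)/22.5956 × 100% = -6.50%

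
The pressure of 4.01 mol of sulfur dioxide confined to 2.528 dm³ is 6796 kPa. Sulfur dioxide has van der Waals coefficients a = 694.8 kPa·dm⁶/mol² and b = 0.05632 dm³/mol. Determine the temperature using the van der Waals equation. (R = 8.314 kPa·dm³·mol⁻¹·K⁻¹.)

T ≈ 590.0 K

T = (P + a n²/V²)(V − nb)/(nR)
P + a n²/V² = 6796 + (694.8)(4.01)²/(2.528)² = 8544.2 kPa
V − nb = 2.528 − (4.01)(0.05632) = 2.3022 dm³
T = (8544.2)(2.3022)/((4.01)(8.314)) = 590.0 K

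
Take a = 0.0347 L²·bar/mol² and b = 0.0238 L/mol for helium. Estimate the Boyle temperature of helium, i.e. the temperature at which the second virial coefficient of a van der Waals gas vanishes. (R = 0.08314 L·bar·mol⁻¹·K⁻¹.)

For a van der Waals gas the second virial coefficient B₂ = b − a/(RT) vanishes at T_B = a/(Rb).
T_B = 0.0347/(0.08314×0.0238) = 0.0347/0.0019787 = 17.54 K

T_B ≈ 17.54 K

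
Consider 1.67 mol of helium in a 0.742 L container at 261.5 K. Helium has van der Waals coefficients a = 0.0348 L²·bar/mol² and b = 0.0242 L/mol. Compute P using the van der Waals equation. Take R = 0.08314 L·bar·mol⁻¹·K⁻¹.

P = nRT/(V − nb) − a n²/V²
nRT/(V − nb) = (1.67)(0.08314)(261.5)/(0.742 − 1.67×0.0242) = 36.308/0.70159 = 51.751 bar
a n²/V² = (0.0348)(1.67)²/(0.742)² = 0.17628 bar
P = 51.751 − 0.17628 = 51.57 bar

P ≈ 51.57 bar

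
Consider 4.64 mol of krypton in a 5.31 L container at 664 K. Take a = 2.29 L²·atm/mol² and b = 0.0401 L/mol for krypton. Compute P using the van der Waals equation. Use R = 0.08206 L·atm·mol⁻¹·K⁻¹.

P ≈ 47.59 atm

P = nRT/(V − nb) − a n²/V²
nRT/(V − nb) = (4.64)(0.08206)(664)/(5.31 − 4.64×0.0401) = 252.82/5.1239 = 49.341 atm
a n²/V² = (2.29)(4.64)²/(5.31)² = 1.7486 atm
P = 49.341 − 1.7486 = 47.59 atm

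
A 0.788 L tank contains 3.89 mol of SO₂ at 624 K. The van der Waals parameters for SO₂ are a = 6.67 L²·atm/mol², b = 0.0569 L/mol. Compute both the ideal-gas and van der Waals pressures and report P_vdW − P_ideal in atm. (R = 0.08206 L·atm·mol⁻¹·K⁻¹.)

ΔP ≈ -63.81 atm

Ideal: P_ideal = nRT/V = (3.89)(0.08206)(624)/0.788 = 252.778 atm
vdW: P = nRT/(V − nb) − a n²/V² = 199.189/0.566659 − 100.931/0.620944 = 351.515 − 162.544 = 188.971 atm
ΔP = 188.971 − 252.778 = -63.81 atm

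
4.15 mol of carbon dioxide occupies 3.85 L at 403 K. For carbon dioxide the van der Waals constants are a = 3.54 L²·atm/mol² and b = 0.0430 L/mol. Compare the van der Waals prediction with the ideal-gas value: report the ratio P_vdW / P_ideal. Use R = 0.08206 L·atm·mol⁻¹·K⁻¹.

Ideal: P_ideal = nRT/V = (4.15)(0.08206)(403)/3.85 = 35.6471 atm
vdW: P = nRT/(V − nb) − a n²/V² = 137.241/3.67155 − 60.9677/14.8225 = 37.3796 − 4.11319 = 33.2664 atm
Ratio = 33.2664/35.6471 = 0.9332

P_vdW / P_ideal ≈ 0.9332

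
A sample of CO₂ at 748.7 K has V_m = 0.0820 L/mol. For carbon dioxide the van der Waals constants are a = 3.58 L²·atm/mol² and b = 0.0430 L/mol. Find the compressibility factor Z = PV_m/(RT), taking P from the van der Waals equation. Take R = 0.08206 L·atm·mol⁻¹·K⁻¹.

Z ≈ 1.392

P = RT/(V_m − b) − a/V_m² = (0.08206)(748.7)/(0.0820 − 0.0430) − 3.58/(0.0820)²
  = 61.438/0.039000 − 532.42 = 1575.3 − 532.42 = 1042.9 atm
Z = PV_m/(RT) = (1042.9)(0.0820)/((0.08206)(748.7)) = 85.518/61.438 = 1.392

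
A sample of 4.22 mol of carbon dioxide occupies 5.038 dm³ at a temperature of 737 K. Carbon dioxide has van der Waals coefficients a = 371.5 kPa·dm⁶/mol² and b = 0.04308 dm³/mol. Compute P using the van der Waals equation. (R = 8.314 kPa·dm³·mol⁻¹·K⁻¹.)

P ≈ 5064 kPa

P = nRT/(V − nb) − a n²/V²
nRT/(V − nb) = (4.22)(8.314)(737)/(5.038 − 4.22×0.04308) = 25858/4.8562 = 5324.7 kPa
a n²/V² = (371.5)(4.22)²/(5.038)² = 260.66 kPa
P = 5324.7 − 260.66 = 5064 kPa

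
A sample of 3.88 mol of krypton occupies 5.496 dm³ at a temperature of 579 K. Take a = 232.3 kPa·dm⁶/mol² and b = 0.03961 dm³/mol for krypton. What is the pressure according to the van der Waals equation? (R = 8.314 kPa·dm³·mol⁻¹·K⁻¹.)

P = nRT/(V − nb) − a n²/V²
nRT/(V − nb) = (3.88)(8.314)(579)/(5.496 − 3.88×0.03961) = 18678/5.3423 = 3496.2 kPa
a n²/V² = (232.3)(3.88)²/(5.496)² = 115.78 kPa
P = 3496.2 − 115.78 = 3380 kPa

P ≈ 3380 kPa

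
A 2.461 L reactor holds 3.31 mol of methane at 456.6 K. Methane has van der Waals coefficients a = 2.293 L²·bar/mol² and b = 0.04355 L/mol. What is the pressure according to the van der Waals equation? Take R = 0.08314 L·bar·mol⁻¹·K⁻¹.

P ≈ 50.09 bar

P = nRT/(V − nb) − a n²/V²
nRT/(V − nb) = (3.31)(0.08314)(456.6)/(2.461 − 3.31×0.04355) = 125.65/2.3168 = 54.234 bar
a n²/V² = (2.293)(3.31)²/(2.461)² = 4.1480 bar
P = 54.234 − 4.1480 = 50.09 bar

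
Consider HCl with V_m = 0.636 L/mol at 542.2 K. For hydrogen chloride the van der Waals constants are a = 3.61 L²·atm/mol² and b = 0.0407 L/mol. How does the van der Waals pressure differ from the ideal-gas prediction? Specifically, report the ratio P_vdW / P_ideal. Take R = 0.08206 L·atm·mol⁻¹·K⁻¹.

Ideal: P_ideal = RT/V_m = (0.08206)(542.2)/0.636 = 69.9574 atm
vdW: P = RT/(V_m − b) − a/V_m² = 44.4929/0.595300 − 3.61/0.404496 = 74.7403 − 8.92469 = 65.8156 atm
Ratio = 65.8156/69.9574 = 0.9408

P_vdW / P_ideal ≈ 0.9408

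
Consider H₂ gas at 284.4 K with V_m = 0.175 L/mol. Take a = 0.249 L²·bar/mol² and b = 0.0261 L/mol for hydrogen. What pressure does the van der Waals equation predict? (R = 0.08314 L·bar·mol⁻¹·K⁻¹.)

P = RT/(V_m − b) − a/V_m²
RT/(V_m − b) = (0.08314)(284.4)/(0.175 − 0.0261) = 23.645/0.14890 = 158.80 bar
a/V_m² = 0.249/(0.175)² = 8.1306 bar
P = 158.80 − 8.1306 = 150.7 bar

P ≈ 150.7 bar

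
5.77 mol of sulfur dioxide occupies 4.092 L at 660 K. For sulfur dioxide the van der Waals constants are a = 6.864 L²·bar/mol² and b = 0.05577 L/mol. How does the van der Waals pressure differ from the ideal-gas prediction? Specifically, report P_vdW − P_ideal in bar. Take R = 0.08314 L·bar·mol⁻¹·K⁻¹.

ΔP ≈ -7.044 bar

Ideal: P_ideal = nRT/V = (5.77)(0.08314)(660)/4.092 = 77.3738 bar
vdW: P = nRT/(V − nb) − a n²/V² = 316.614/3.77021 − 228.522/16.7445 = 83.9778 − 13.6476 = 70.3302 bar
ΔP = 70.3302 − 77.3738 = -7.044 bar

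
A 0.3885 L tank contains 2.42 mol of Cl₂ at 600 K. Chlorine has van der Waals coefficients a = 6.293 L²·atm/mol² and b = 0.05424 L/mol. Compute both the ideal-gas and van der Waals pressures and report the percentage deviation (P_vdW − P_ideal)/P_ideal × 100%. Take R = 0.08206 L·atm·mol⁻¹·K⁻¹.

Ideal: P_ideal = nRT/V = (2.42)(0.08206)(600)/0.3885 = 306.695 atm
vdW: P = nRT/(V − nb) − a n²/V² = 119.151/0.257239 − 36.8543/0.150932 = 463.192 − 244.178 = 219.014 atm
% deviation = (219.014 − 306.695)/306.695 × 100% = -28.59%

-28.59 %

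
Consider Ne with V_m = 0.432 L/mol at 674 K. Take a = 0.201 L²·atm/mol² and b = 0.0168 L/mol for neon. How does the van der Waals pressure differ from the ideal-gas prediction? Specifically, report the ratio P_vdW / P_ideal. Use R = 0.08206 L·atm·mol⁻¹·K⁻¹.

P_vdW / P_ideal ≈ 1.032

Ideal: P_ideal = RT/V_m = (0.08206)(674)/0.432 = 128.029 atm
vdW: P = RT/(V_m − b) − a/V_m² = 55.3084/0.415200 − 0.201/0.186624 = 133.209 − 1.07703 = 132.132 atm
Ratio = 132.132/128.029 = 1.032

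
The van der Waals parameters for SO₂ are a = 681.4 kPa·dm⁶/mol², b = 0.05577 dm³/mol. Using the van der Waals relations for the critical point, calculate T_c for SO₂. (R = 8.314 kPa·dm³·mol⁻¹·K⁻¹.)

For a van der Waals gas, T_c = 8a/(27Rb).
T_c = 8×681.4/(27×8.314×0.05577) = 5451.2/12.519 = 435.4 K

T_c ≈ 435.4 K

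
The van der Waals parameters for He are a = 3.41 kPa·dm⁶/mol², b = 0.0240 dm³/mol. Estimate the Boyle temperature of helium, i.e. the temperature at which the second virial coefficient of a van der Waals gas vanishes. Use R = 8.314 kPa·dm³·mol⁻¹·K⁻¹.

For a van der Waals gas the second virial coefficient B₂ = b − a/(RT) vanishes at T_B = a/(Rb).
T_B = 3.41/(8.314×0.0240) = 3.41/0.19954 = 17.09 K

T_B ≈ 17.09 K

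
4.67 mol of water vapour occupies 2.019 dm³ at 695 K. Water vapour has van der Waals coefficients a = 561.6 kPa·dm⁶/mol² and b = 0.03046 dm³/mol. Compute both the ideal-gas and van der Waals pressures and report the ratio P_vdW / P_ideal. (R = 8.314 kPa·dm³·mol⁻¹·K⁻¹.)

P_vdW / P_ideal ≈ 0.8510

Ideal: P_ideal = nRT/V = (4.67)(8.314)(695)/2.019 = 13365.2 kPa
vdW: P = nRT/(V − nb) − a n²/V² = 26984.3/1.87675 − 12247.9/4.07636 = 14378.2 − 3004.62 = 11373.6 kPa
Ratio = 11373.6/13365.2 = 0.8510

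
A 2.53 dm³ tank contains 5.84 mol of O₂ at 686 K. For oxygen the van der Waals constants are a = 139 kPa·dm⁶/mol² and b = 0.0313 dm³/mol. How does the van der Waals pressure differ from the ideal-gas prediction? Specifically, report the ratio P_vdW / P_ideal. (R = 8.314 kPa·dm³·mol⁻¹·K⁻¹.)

P_vdW / P_ideal ≈ 1.022

Ideal: P_ideal = nRT/V = (5.84)(8.314)(686)/2.53 = 13165.2 kPa
vdW: P = nRT/(V − nb) − a n²/V² = 33307.9/2.34721 − 4740.68/6.40090 = 14190.4 − 740.627 = 13449.8 kPa
Ratio = 13449.8/13165.2 = 1.022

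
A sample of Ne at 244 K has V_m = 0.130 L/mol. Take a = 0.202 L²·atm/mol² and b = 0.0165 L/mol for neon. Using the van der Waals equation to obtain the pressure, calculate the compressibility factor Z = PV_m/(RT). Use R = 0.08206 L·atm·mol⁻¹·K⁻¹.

P = RT/(V_m − b) − a/V_m² = (0.08206)(244)/(0.130 − 0.0165) − 0.202/(0.130)²
  = 20.023/0.11350 − 11.953 = 176.41 − 11.953 = 164.46 atm
Z = PV_m/(RT) = (164.46)(0.130)/((0.08206)(244)) = 21.380/20.023 = 1.068

Z ≈ 1.068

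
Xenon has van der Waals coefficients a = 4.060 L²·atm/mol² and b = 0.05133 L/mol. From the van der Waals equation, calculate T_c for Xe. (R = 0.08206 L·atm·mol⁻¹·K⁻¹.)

T_c ≈ 285.6 K

For a van der Waals gas, T_c = 8a/(27Rb).
T_c = 8×4.060/(27×0.08206×0.05133) = 32.480/0.11373 = 285.6 K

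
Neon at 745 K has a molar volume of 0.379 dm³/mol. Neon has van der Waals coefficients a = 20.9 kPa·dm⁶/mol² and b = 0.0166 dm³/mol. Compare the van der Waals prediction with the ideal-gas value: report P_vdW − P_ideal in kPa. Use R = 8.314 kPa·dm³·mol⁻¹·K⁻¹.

ΔP ≈ 603 kPa

Ideal: P_ideal = RT/V_m = (8.314)(745)/0.379 = 16342.8 kPa
vdW: P = RT/(V_m − b) − a/V_m² = 6193.93/0.362400 − 20.9/0.143641 = 17091.4 − 145.502 = 16945.9 kPa
ΔP = 16945.9 − 16342.8 = 603 kPa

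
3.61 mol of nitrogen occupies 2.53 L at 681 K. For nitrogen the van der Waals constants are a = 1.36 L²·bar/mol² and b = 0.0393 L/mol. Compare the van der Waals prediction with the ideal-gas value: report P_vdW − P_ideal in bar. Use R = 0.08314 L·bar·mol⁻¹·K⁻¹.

ΔP ≈ 2.030 bar

Ideal: P_ideal = nRT/V = (3.61)(0.08314)(681)/2.53 = 80.7874 bar
vdW: P = nRT/(V − nb) − a n²/V² = 204.392/2.38813 − 17.7237/6.40090 = 85.5866 − 2.76894 = 82.8177 bar
ΔP = 82.8177 − 80.7874 = 2.030 bar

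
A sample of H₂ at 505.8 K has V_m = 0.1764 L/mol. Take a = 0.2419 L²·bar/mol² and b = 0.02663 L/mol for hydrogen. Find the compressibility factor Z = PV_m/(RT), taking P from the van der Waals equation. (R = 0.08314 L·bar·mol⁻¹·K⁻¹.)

P = RT/(V_m − b) − a/V_m² = (0.08314)(505.8)/(0.1764 − 0.02663) − 0.2419/(0.1764)²
  = 42.052/0.14977 − 7.7739 = 280.78 − 7.7739 = 273.01 bar
Z = PV_m/(RT) = (273.01)(0.1764)/((0.08314)(505.8)) = 48.159/42.052 = 1.145

Z ≈ 1.145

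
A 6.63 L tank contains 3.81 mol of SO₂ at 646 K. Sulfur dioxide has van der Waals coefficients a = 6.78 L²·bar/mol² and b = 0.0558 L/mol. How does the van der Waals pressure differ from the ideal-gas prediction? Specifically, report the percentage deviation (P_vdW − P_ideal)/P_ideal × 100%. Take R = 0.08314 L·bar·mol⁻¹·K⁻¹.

Ideal: P_ideal = nRT/V = (3.81)(0.08314)(646)/6.63 = 30.8641 bar
vdW: P = nRT/(V − nb) − a n²/V² = 204.629/6.41740 − 98.4192/43.9569 = 31.8866 − 2.23899 = 29.6476 bar
% deviation = (29.6476 − 30.8641)/30.8641 × 100% = -3.94%

-3.94 %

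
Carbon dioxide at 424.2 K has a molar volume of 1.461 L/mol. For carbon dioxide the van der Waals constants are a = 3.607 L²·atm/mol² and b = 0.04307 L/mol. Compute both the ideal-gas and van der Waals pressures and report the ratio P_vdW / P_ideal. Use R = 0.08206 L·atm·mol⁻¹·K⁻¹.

P_vdW / P_ideal ≈ 0.9595

Ideal: P_ideal = RT/V_m = (0.08206)(424.2)/1.461 = 23.8260 atm
vdW: P = RT/(V_m − b) − a/V_m² = 34.8099/1.41793 − 3.607/2.13452 = 24.5498 − 1.68984 = 22.8600 atm
Ratio = 22.8600/23.8260 = 0.9595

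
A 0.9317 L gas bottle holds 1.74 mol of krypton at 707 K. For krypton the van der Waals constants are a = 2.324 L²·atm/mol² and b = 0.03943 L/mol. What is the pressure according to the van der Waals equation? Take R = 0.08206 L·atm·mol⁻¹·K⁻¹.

P ≈ 108.9 atm

P = nRT/(V − nb) − a n²/V²
nRT/(V − nb) = (1.74)(0.08206)(707)/(0.9317 − 1.74×0.03943) = 100.95/0.86309 = 116.96 atm
a n²/V² = (2.324)(1.74)²/(0.9317)² = 8.1055 atm
P = 116.96 − 8.1055 = 108.9 atm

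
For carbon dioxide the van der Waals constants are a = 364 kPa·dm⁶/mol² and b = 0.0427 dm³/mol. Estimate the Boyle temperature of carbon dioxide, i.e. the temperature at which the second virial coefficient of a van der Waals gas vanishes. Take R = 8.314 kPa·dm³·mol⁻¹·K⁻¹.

T_B ≈ 1025 K

For a van der Waals gas the second virial coefficient B₂ = b − a/(RT) vanishes at T_B = a/(Rb).
T_B = 364/(8.314×0.0427) = 364/0.35501 = 1025 K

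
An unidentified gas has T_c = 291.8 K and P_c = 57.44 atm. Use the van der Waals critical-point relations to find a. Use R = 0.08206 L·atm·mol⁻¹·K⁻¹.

From T_c = 8a/(27Rb) and P_c = a/(27b²): a = 27 R² T_c²/(64 P_c).
a = 27×(0.08206)²×(291.8)²/(64×57.44) = 15481/3676.2 = 4.211 L²·atm/mol²

a ≈ 4.211 L²·atm/mol²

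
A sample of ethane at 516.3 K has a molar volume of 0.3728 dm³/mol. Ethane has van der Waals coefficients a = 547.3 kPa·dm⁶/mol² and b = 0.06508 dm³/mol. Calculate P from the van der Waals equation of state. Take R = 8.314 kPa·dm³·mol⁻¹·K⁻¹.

P = RT/(V_m − b) − a/V_m²
RT/(V_m − b) = (8.314)(516.3)/(0.3728 − 0.06508) = 4292.5/0.30772 = 13949 kPa
a/V_m² = 547.3/(0.3728)² = 3938.0 kPa
P = 13949 − 3938.0 = 10011 kPa

P ≈ 10011 kPa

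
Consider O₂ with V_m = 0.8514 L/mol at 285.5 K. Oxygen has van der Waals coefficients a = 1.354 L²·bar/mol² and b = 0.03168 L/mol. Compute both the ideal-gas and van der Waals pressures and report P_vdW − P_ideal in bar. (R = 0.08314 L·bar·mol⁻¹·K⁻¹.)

ΔP ≈ -0.790 bar

Ideal: P_ideal = RT/V_m = (0.08314)(285.5)/0.8514 = 27.8793 bar
vdW: P = RT/(V_m − b) − a/V_m² = 23.7365/0.819720 − 1.354/0.724882 = 28.9568 − 1.86789 = 27.0889 bar
ΔP = 27.0889 − 27.8793 = -0.790 bar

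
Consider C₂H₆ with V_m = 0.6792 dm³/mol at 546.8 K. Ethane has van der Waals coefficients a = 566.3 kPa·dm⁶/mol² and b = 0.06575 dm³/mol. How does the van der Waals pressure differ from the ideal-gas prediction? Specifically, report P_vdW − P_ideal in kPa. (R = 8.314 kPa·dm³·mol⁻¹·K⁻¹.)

Ideal: P_ideal = RT/V_m = (8.314)(546.8)/0.6792 = 6693.31 kPa
vdW: P = RT/(V_m − b) − a/V_m² = 4546.10/0.613450 − 566.3/0.461313 = 7410.71 − 1227.58 = 6183.13 kPa
ΔP = 6183.13 − 6693.31 = -510.2 kPa

ΔP ≈ -510.2 kPa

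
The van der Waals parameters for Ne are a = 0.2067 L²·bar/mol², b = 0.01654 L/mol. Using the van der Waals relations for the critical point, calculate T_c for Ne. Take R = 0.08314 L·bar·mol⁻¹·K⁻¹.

For a van der Waals gas, T_c = 8a/(27Rb).
T_c = 8×0.2067/(27×0.08314×0.01654) = 1.6536/0.037129 = 44.54 K

T_c ≈ 44.54 K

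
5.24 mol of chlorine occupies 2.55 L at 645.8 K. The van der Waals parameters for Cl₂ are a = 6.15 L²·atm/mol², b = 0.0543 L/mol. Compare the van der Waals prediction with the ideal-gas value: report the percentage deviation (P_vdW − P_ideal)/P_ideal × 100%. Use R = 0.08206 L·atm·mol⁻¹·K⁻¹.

Ideal: P_ideal = nRT/V = (5.24)(0.08206)(645.8)/2.55 = 108.898 atm
vdW: P = nRT/(V − nb) − a n²/V² = 277.690/2.26547 − 168.864/6.50250 = 122.575 − 25.9691 = 96.606 atm
% deviation = (96.606 − 108.898)/108.898 × 100% = -11.29%

-11.29 %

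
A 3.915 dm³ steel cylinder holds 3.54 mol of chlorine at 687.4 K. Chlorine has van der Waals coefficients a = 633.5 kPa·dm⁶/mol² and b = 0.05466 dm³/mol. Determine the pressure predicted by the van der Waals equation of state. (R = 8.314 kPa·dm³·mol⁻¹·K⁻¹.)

P = nRT/(V − nb) − a n²/V²
nRT/(V − nb) = (3.54)(8.314)(687.4)/(3.915 − 3.54×0.05466) = 20231/3.7215 = 5436.2 kPa
a n²/V² = (633.5)(3.54)²/(3.915)² = 517.95 kPa
P = 5436.2 − 517.95 = 4918 kPa

P ≈ 4918 kPa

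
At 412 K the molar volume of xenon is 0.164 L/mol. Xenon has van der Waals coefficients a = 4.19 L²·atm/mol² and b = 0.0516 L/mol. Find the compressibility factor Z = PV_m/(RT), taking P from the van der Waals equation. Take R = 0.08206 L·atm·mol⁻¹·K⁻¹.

P = RT/(V_m − b) − a/V_m² = (0.08206)(412)/(0.164 − 0.0516) − 4.19/(0.164)²
  = 33.809/0.11240 − 155.79 = 300.79 − 155.79 = 145.00 atm
Z = PV_m/(RT) = (145.00)(0.164)/((0.08206)(412)) = 23.780/33.809 = 0.7034

Z ≈ 0.7034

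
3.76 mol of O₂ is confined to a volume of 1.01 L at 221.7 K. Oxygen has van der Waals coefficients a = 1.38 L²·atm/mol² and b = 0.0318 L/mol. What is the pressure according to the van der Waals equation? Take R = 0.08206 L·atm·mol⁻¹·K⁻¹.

P = nRT/(V − nb) − a n²/V²
nRT/(V − nb) = (3.76)(0.08206)(221.7)/(1.01 − 3.76×0.0318) = 68.405/0.89043 = 76.822 atm
a n²/V² = (1.38)(3.76)²/(1.01)² = 19.125 atm
P = 76.822 − 19.125 = 57.70 atm

P ≈ 57.70 atm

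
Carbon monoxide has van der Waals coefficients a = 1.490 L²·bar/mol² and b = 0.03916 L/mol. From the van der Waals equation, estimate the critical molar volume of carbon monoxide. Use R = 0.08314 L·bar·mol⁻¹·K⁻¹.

For a van der Waals gas, V_m,c = 3b.
V_m,c = 3×0.03916 = 0.1175 L/mol

V_m,c ≈ 0.1175 L/mol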